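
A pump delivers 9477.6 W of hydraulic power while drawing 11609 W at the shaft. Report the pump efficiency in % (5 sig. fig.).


Approach: apply the efficiency ratio, eta = (P_out/P_in)*100.
eta = (9477.6 / 11609) * 100 = 81.640 %
Therefore the pump efficiency = 81.640 %.


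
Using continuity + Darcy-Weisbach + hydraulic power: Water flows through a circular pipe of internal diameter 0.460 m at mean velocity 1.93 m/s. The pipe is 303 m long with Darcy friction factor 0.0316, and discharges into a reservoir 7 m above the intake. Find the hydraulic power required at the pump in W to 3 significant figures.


Approach: apply continuity + Darcy-Weisbach + hydraulic power, Q = A*v; hf = f*(L/D)*(v^2/(2g)); H = static + hf; P = rho*g*Q*H.
Step 1 — flow rate (continuity, Q = A*v):
  A = pi*(0.460/2)^2 = 0.16619 m^2
  Q = 0.16619 * 1.93 = 0.32075 m^3/s
Step 2 — friction head loss (Darcy-Weisbach):
  hf = 0.0316 * (303/0.460) * (1.93^2 / (2*9.81))
  hf = 3.9517 m
Step 3 — total head: H = 7 + 3.9517 = 10.952 m
Step 4 — hydraulic power (P = rho*g*Q*H):
  P = 1000 * 9.81 * 0.32075 * 10.952 = 34500 W
Therefore the hydraulic power required at the pump = 34500 W.


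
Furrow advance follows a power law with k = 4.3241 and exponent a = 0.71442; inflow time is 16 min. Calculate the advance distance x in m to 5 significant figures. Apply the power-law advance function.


Approach: apply the power-law advance function, x = k*t^a.
x = 4.3241 * 16^0.71442 = 31.343 m
Therefore the advance distance x = 31.343 m.


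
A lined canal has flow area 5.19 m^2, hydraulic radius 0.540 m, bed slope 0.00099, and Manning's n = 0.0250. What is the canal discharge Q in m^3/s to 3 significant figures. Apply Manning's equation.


Approach: apply Manning's equation, Q = (1/n)*A*R^(2/3)*S^(1/2).
Q = (1/0.0250) * 5.19 * 0.540^(2/3) * 0.00099^(1/2) = 4.33 m^3/s
Therefore the canal discharge Q = 4.33 m^3/s.


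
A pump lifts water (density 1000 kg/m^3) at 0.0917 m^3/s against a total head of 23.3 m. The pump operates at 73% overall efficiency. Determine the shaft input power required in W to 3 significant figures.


Approach: apply hydraulic power then efficiency conversion, P = rho*g*Q*H; P_in = P/eta.
Step 1 — hydraulic power (P = rho*g*Q*H):
  P = 1000 * 9.81 * 0.0917 * 23.3 = 20960 W
Step 2 — input power: P_in = P/eta = 20960 / 0.73 = 28700 W
Therefore the shaft input power required = 28700 W.


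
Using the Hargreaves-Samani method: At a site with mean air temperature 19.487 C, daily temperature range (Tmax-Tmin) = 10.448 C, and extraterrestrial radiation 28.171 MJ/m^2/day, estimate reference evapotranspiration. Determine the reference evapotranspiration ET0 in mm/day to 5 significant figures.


Approach: apply the Hargreaves-Samani method, ET0 = 0.0023*(Tmean+17.8)*sqrt(Tmax-Tmin)*0.408*Ra.
ET0 = 0.0023*(19.487+17.8)*sqrt(10.448)*0.408*28.171 = 3.1861 mm/day
Therefore the reference evapotranspiration ET0 = 3.1861 mm/day.


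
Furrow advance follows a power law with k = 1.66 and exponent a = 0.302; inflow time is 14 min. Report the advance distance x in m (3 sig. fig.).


Approach: apply the power-law advance function, x = k*t^a.
x = 1.66 * 14^0.302 = 3.68 m
Therefore the advance distance x = 3.68 m.


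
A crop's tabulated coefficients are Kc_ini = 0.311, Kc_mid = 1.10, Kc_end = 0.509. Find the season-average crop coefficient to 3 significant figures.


Approach: apply a simple seasonal average, Kc_avg = (Kc_ini + Kc_mid + Kc_end)/3.
Kc_avg = (0.311 + 1.10 + 0.509)/3 = 0.640
Therefore the season-average crop coefficient = 0.640.


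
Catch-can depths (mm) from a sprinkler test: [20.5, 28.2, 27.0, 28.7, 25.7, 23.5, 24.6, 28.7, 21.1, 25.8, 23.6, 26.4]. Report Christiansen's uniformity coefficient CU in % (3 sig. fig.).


Approach: apply Christiansen's uniformity coefficient, CU = (1 - mean_abs_deviation/mean)*100.
mean = 25.317 mm
mean |d_i - mean| = 2.2139 mm
CU = (1 - 2.2139/25.317)*100 = 91.3 %
Therefore Christiansen's uniformity coefficient CU = 91.3 %.


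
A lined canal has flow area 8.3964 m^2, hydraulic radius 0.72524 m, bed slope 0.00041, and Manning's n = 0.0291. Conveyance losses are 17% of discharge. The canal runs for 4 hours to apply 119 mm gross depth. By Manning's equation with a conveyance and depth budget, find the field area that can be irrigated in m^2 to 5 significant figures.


Approach: apply Manning's equation with a conveyance and depth budget, Q = (1/n)*A*R^(2/3)*S^(1/2); Q_field = Q*(1-loss); Area = Q_field*t/(d/1000).
Step 1 — canal discharge (Manning's equation):
  Q = (1/0.0291) * 8.3964 * 0.72524^(2/3) * 0.00041^(1/2) = 4.716066 m^3/s
Step 2 — delivered flow: Q_field = 4.716066*(1 - 17/100) = 3.914335 m^3/s
Step 3 — volume delivered: V = 3.914335 * 4*3600 = 56366.42 m^3
Step 4 — area served: A = V / (depth/1000) = 56366.42 / 0.119 = 473670 m^2
Therefore the field area that can be irrigated = 473670 m^2.


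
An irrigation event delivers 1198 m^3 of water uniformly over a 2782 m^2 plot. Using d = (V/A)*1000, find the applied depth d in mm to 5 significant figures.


d = (1198 / 2782) * 1000 = 430.63 mm
Therefore the applied depth d = 430.63 mm.


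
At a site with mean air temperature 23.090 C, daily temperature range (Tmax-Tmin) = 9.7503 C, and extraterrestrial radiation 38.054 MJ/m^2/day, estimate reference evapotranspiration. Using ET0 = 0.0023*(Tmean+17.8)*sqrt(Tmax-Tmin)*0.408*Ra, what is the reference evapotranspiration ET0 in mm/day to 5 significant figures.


ET0 = 0.0023*(23.090+17.8)*sqrt(9.7503)*0.408*38.054 = 4.5595 mm/day
Therefore the reference evapotranspiration ET0 = 4.5595 mm/day.


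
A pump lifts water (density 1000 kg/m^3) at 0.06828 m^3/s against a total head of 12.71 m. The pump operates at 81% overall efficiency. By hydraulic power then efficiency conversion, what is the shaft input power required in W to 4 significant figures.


Approach: apply hydraulic power then efficiency conversion, P = rho*g*Q*H; P_in = P/eta.
Step 1 — hydraulic power (P = rho*g*Q*H):
  P = 1000 * 9.81 * 0.06828 * 12.71 = 8513.50 W
Step 2 — input power: P_in = P/eta = 8513.50 / 0.81 = 10510 W
Therefore the shaft input power required = 10510 W.


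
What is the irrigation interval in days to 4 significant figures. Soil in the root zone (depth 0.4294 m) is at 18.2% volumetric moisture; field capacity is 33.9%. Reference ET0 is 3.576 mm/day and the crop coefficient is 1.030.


Approach: apply soil-water budget scheduling, SMD = (FC-theta)/100*depth*1000; ETc = ET0*Kc; interval = SMD/ETc.
Step 1 — soil moisture deficit:
  SMD = (33.9 - 18.2)/100 * 0.4294 * 1000 = 67.4158 mm
Step 2 — daily crop ET (ETc = ET0*Kc):
  ETc = 3.576 * 1.030 = 3.68328 mm/day
Step 3 — irrigation interval (SMD/ETc):
  interval = 67.4158 / 3.68328 = 18.30 days
Therefore the irrigation interval = 18.30 days.


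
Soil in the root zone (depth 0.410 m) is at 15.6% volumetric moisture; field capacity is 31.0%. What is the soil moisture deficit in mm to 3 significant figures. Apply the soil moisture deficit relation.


Approach: apply the soil moisture deficit relation, SMD = (FC - theta)/100 * depth * 1000.
SMD = (31.0 - 15.6)/100 * 0.410 * 1000 = 63.1 mm
Therefore the soil moisture deficit = 63.1 mm.


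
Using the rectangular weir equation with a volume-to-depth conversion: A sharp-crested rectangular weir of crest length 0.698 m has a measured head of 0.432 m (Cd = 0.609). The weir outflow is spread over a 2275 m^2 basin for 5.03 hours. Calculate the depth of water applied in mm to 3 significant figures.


Approach: apply the rectangular weir equation with a volume-to-depth conversion, Q = (2/3)*Cd*L*sqrt(2g)*H^1.5; d = Q*t/A * 1000.
Step 1 — weir discharge:
  Q = (2/3)*0.609*0.698*sqrt(2*9.81)*0.432^1.5 = 0.35642 m^3/s
Step 2 — volume: V = 0.35642 * 5.03*3600 = 6454.0 m^3
Step 3 — depth: d = V/A * 1000 = 6454.0/2275 * 1000 = 2840 mm
Therefore the depth of water applied = 2840 mm.


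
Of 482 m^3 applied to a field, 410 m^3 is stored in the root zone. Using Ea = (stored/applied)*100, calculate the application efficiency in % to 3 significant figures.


Ea = (410/482)*100 = 85.1 %
Therefore the application efficiency = 85.1 %.


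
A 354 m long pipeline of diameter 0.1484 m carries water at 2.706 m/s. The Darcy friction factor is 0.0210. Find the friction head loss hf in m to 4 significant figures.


Approach: apply the Darcy-Weisbach equation, hf = f*(L/D)*(v^2/(2g)).
hf = 0.0210 * (354/0.1484) * (2.706^2 / (2*9.81))
hf = 18.70 m
Therefore the friction head loss hf = 18.70 m.


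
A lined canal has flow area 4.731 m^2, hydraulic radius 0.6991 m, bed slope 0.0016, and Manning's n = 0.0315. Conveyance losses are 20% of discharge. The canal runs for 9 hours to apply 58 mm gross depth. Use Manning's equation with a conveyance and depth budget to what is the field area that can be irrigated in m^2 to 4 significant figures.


Approach: apply Manning's equation with a conveyance and depth budget, Q = (1/n)*A*R^(2/3)*S^(1/2); Q_field = Q*(1-loss); Area = Q_field*t/(d/1000).
Step 1 — canal discharge (Manning's equation):
  Q = (1/0.0315) * 4.731 * 0.6991^(2/3) * 0.0016^(1/2) = 4.73219 m^3/s
Step 2 — delivered flow: Q_field = 4.73219*(1 - 20/100) = 3.78575 m^3/s
Step 3 — volume delivered: V = 3.78575 * 9*3600 = 122658 m^3
Step 4 — area served: A = V / (depth/1000) = 122658 / 0.058 = 2115000 m^2
Therefore the field area that can be irrigated = 2115000 m^2.


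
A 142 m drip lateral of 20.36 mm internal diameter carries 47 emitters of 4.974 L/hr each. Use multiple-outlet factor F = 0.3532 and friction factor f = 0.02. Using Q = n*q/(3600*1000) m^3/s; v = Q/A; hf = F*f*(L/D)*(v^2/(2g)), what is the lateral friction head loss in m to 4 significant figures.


Q = 47*4.974/(3600*1000) = 6.49383e-05 m^3/s
A = pi*(20.36e-3/2)^2 = 3.25571e-04 m^2, so v = Q/A = 0.199460 m/s
hf = 0.3532*0.02*(142/0.02036)*(0.199460^2/(2*9.81)) = 0.09990 m
Therefore the lateral friction head loss = 0.09990 m.


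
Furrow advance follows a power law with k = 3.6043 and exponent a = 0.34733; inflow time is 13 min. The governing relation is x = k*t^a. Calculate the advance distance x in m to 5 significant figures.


x = 3.6043 * 13^0.34733 = 8.7847 m
Therefore the advance distance x = 8.7847 m.


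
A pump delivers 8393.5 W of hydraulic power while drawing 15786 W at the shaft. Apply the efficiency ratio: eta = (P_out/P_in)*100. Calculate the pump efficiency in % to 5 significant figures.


eta = (8393.5 / 15786) * 100 = 53.171 %
Therefore the pump efficiency = 53.171 %.


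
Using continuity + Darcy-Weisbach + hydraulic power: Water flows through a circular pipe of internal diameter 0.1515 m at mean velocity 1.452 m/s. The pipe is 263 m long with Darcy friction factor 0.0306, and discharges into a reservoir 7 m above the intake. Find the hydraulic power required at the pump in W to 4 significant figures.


Approach: apply continuity + Darcy-Weisbach + hydraulic power, Q = A*v; hf = f*(L/D)*(v^2/(2g)); H = static + hf; P = rho*g*Q*H.
Step 1 — flow rate (continuity, Q = A*v):
  A = pi*(0.1515/2)^2 = 0.0180267 m^2
  Q = 0.0180267 * 1.452 = 0.0261747 m^3/s
Step 2 — friction head loss (Darcy-Weisbach):
  hf = 0.0306 * (263/0.1515) * (1.452^2 / (2*9.81))
  hf = 5.70819 m
Step 3 — total head: H = 7 + 5.70819 = 12.7082 m
Step 4 — hydraulic power (P = rho*g*Q*H):
  P = 1000 * 9.81 * 0.0261747 * 12.7082 = 3263 W
Therefore the hydraulic power required at the pump = 3263 W.


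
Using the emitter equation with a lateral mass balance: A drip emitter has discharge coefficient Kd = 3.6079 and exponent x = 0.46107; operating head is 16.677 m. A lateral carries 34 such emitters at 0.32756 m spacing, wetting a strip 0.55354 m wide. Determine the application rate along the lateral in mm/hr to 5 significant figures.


Approach: apply the emitter equation with a lateral mass balance, q = Kd*h^x; Q = n*q; rate = Q/(n*spacing*width).
Step 1 — single emitter flow (q = Kd*h^x):
  q = 3.6079 * 16.677^0.46107 = 13.20494 L/hr
Step 2 — total lateral flow: Q = 34 * 13.20494 = 448.9679 L/hr
Step 3 — wetted area: A = 34 * 0.32756 * 0.55354 = 6.164797 m^2
Step 4 — application rate: Q/A = 448.9679/6.164797 = 72.828 mm/hr
Therefore the application rate along the lateral = 72.828 mm/hr.


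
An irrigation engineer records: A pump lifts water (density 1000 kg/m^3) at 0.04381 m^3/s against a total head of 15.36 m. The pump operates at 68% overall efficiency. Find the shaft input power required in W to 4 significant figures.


Approach: apply hydraulic power then efficiency conversion, P = rho*g*Q*H; P_in = P/eta.
Step 1 — hydraulic power (P = rho*g*Q*H):
  P = 1000 * 9.81 * 0.04381 * 15.36 = 6601.36 W
Step 2 — input power: P_in = P/eta = 6601.36 / 0.68 = 9708 W
Therefore the shaft input power required = 9708 W.


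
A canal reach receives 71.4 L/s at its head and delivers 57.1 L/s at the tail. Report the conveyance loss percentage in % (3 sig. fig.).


Approach: apply the conveyance loss ratio, loss% = ((Q_head - Q_tail)/Q_head)*100.
loss = ((71.4 - 57.1)/71.4)*100 = 20.0 %
Therefore the conveyance loss percentage = 20.0 %.


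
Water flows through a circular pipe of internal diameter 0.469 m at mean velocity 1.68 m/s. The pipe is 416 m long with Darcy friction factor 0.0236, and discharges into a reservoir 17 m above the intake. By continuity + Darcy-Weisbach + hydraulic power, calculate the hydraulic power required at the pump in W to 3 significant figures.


Approach: apply continuity + Darcy-Weisbach + hydraulic power, Q = A*v; hf = f*(L/D)*(v^2/(2g)); H = static + hf; P = rho*g*Q*H.
Step 1 — flow rate (continuity, Q = A*v):
  A = pi*(0.469/2)^2 = 0.17276 m^2
  Q = 0.17276 * 1.68 = 0.29023 m^3/s
Step 2 — friction head loss (Darcy-Weisbach):
  hf = 0.0236 * (416/0.469) * (1.68^2 / (2*9.81))
  hf = 3.0113 m
Step 3 — total head: H = 17 + 3.0113 = 20.011 m
Step 4 — hydraulic power (P = rho*g*Q*H):
  P = 1000 * 9.81 * 0.29023 * 20.011 = 57000 W
Therefore the hydraulic power required at the pump = 57000 W.


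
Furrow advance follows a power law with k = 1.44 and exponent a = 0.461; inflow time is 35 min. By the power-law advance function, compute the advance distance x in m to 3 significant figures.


Approach: apply the power-law advance function, x = k*t^a.
x = 1.44 * 35^0.461 = 7.42 m
Therefore the advance distance x = 7.42 m.


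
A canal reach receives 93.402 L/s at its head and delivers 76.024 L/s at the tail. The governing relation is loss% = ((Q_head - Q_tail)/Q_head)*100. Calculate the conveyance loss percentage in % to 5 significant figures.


loss = ((93.402 - 76.024)/93.402)*100 = 18.606 %
Therefore the conveyance loss percentage = 18.606 %.


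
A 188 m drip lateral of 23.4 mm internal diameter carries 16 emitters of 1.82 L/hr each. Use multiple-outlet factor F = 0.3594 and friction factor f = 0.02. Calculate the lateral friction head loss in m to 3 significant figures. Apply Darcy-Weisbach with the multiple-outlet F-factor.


Approach: apply Darcy-Weisbach with the multiple-outlet F-factor, Q = n*q/(3600*1000) m^3/s; v = Q/A; hf = F*f*(L/D)*(v^2/(2g)).
Q = 16*1.82/(3600*1000) = 8.0889e-06 m^3/s
A = pi*(23.4e-3/2)^2 = 4.3005e-04 m^2, so v = Q/A = 0.018809 m/s
hf = 0.3594*0.02*(188/0.0234)*(0.018809^2/(2*9.81)) = 0.00104 m
Therefore the lateral friction head loss = 0.00104 m.


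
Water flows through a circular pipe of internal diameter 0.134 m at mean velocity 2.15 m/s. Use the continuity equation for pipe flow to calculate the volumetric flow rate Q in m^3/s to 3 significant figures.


Approach: apply the continuity equation for pipe flow, Q = A * v with A = pi*(D/2)^2.
A = pi*(0.134/2)^2 = 0.014103 m^2
Q = 0.014103 * 2.15 = 0.0303 m^3/s
Therefore the volumetric flow rate Q = 0.0303 m^3/s.


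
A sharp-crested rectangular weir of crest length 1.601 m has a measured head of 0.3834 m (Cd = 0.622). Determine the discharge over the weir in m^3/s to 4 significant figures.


Approach: apply the rectangular weir equation, Q = (2/3)*Cd*L*sqrt(2g)*H^1.5.
Q = (2/3)*0.622*1.601*sqrt(2*9.81)*0.3834^1.5 = 0.6981 m^3/s
Therefore the discharge over the weir = 0.6981 m^3/s.


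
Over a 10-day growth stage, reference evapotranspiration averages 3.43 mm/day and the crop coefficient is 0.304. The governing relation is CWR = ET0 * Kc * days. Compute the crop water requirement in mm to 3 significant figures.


CWR = 3.43 * 0.304 * 10 = 10.4 mm
Therefore the crop water requirement = 10.4 mm.


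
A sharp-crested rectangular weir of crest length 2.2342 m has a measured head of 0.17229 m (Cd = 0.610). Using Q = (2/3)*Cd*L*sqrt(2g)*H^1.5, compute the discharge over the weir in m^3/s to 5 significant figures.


Q = (2/3)*0.610*2.2342*sqrt(2*9.81)*0.17229^1.5 = 0.28781 m^3/s
Therefore the discharge over the weir = 0.28781 m^3/s.


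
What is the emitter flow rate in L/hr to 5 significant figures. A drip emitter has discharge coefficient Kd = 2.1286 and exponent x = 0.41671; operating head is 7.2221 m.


Approach: apply the emitter characteristic equation, q = Kd * h^x.
q = 2.1286 * 7.2221^0.41671 = 4.8519 L/hr
Therefore the emitter flow rate = 4.8519 L/hr.


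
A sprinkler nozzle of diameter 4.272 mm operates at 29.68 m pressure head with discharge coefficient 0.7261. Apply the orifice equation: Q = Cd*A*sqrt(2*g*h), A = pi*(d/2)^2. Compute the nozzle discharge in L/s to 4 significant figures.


A = pi*(4.272e-3/2)^2 = 1.43335e-05 m^2
Q = 0.7261 * 1.43335e-05 * sqrt(2*9.81*29.68) * 1000 = 0.2511 L/s
Therefore the nozzle discharge = 0.2511 L/s.


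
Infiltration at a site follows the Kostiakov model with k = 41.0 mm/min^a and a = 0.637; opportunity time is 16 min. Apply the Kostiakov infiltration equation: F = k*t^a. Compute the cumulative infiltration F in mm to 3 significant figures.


F = 41.0 * 16^0.637 = 240 mm
Therefore the cumulative infiltration F = 240 mm.


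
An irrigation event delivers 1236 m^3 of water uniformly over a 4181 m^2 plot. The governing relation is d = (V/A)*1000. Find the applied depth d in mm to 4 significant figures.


d = (1236 / 4181) * 1000 = 295.6 mm
Therefore the applied depth d = 295.6 mm.


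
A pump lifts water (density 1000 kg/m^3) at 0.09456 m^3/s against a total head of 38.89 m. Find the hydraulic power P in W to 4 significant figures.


Approach: apply the hydraulic power relation, P = rho*g*Q*H.
P = 1000 * 9.81 * 0.09456 * 38.89 = 36080 W
Therefore the hydraulic power P = 36080 W.


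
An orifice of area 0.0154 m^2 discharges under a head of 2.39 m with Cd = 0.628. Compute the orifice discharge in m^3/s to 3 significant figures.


Approach: apply the orifice equation, Q = Cd*A*sqrt(2*g*h).
Q = 0.628 * 0.0154 * sqrt(2*9.81*2.39) = 0.0662 m^3/s
Therefore the orifice discharge = 0.0662 m^3/s.


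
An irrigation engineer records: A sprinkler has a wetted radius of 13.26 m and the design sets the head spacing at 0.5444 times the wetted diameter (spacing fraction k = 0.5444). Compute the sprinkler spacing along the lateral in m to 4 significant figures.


Approach: apply the sprinkler spacing rule (spacing as a fraction of wetted diameter), S = k*(2*R).
S = 0.5444 * (2 * 13.26) = 14.44 m
Therefore the sprinkler spacing along the lateral = 14.44 m.


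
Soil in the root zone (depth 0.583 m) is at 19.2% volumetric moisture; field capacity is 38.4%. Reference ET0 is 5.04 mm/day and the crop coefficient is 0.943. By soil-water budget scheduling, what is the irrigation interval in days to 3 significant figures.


Approach: apply soil-water budget scheduling, SMD = (FC-theta)/100*depth*1000; ETc = ET0*Kc; interval = SMD/ETc.
Step 1 — soil moisture deficit:
  SMD = (38.4 - 19.2)/100 * 0.583 * 1000 = 111.94 mm
Step 2 — daily crop ET (ETc = ET0*Kc):
  ETc = 5.04 * 0.943 = 4.7527 mm/day
Step 3 — irrigation interval (SMD/ETc):
  interval = 111.94 / 4.7527 = 23.6 days
Therefore the irrigation interval = 23.6 days.


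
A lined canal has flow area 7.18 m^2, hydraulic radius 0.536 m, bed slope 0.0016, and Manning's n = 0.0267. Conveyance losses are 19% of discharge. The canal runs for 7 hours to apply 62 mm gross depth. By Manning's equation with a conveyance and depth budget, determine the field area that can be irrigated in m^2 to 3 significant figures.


Approach: apply Manning's equation with a conveyance and depth budget, Q = (1/n)*A*R^(2/3)*S^(1/2); Q_field = Q*(1-loss); Area = Q_field*t/(d/1000).
Step 1 — canal discharge (Manning's equation):
  Q = (1/0.0267) * 7.18 * 0.536^(2/3) * 0.0016^(1/2) = 7.0977 m^3/s
Step 2 — delivered flow: Q_field = 7.0977*(1 - 19/100) = 5.7491 m^3/s
Step 3 — volume delivered: V = 5.7491 * 7*3600 = 144880 m^3
Step 4 — area served: A = V / (depth/1000) = 144880 / 0.062 = 2340000 m^2
Therefore the field area that can be irrigated = 2340000 m^2.


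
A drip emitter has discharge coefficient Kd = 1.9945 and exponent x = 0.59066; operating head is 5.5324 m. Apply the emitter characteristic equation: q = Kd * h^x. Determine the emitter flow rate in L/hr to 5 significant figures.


q = 1.9945 * 5.5324^0.59066 = 5.4783 L/hr
Therefore the emitter flow rate = 5.4783 L/hr.


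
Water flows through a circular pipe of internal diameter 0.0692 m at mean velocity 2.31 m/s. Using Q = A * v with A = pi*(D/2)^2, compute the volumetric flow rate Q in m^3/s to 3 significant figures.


A = pi*(0.0692/2)^2 = 0.0037610 m^2
Q = 0.0037610 * 2.31 = 0.00869 m^3/s
Therefore the volumetric flow rate Q = 0.00869 m^3/s.


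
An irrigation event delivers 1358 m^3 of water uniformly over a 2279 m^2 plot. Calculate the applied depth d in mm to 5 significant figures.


Approach: apply depth from volume over area, d = (V/A)*1000.
d = (1358 / 2279) * 1000 = 595.88 mm
Therefore the applied depth d = 595.88 mm.


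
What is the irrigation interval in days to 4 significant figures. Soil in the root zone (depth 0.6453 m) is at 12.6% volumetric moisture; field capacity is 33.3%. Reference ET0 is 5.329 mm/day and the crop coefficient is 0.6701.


Approach: apply soil-water budget scheduling, SMD = (FC-theta)/100*depth*1000; ETc = ET0*Kc; interval = SMD/ETc.
Step 1 — soil moisture deficit:
  SMD = (33.3 - 12.6)/100 * 0.6453 * 1000 = 133.577 mm
Step 2 — daily crop ET (ETc = ET0*Kc):
  ETc = 5.329 * 0.6701 = 3.57096 mm/day
Step 3 — irrigation interval (SMD/ETc):
  interval = 133.577 / 3.57096 = 37.41 days
Therefore the irrigation interval = 37.41 days.


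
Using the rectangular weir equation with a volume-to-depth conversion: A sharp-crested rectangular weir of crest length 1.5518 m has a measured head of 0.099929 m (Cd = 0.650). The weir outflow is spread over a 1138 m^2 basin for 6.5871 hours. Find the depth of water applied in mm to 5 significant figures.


Approach: apply the rectangular weir equation with a volume-to-depth conversion, Q = (2/3)*Cd*L*sqrt(2g)*H^1.5; d = Q*t/A * 1000.
Step 1 — weir discharge:
  Q = (2/3)*0.650*1.5518*sqrt(2*9.81)*0.099929^1.5 = 0.09409026 m^3/s
Step 2 — volume: V = 0.09409026 * 6.5871*3600 = 2231.215 m^3
Step 3 — depth: d = V/A * 1000 = 2231.215/1138 * 1000 = 1960.6 mm
Therefore the depth of water applied = 1960.6 mm.


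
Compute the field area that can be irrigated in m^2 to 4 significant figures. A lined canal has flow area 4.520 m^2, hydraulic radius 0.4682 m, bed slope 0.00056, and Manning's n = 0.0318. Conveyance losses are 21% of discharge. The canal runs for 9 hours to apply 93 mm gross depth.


Approach: apply Manning's equation with a conveyance and depth budget, Q = (1/n)*A*R^(2/3)*S^(1/2); Q_field = Q*(1-loss); Area = Q_field*t/(d/1000).
Step 1 — canal discharge (Manning's equation):
  Q = (1/0.0318) * 4.520 * 0.4682^(2/3) * 0.00056^(1/2) = 2.02812 m^3/s
Step 2 — delivered flow: Q_field = 2.02812*(1 - 21/100) = 1.60221 m^3/s
Step 3 — volume delivered: V = 1.60221 * 9*3600 = 51911.7 m^3
Step 4 — area served: A = V / (depth/1000) = 51911.7 / 0.093 = 558200 m^2
Therefore the field area that can be irrigated = 558200 m^2.


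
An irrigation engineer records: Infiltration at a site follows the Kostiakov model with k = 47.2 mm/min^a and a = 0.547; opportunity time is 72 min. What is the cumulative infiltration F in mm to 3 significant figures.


Approach: apply the Kostiakov infiltration equation, F = k*t^a.
F = 47.2 * 72^0.547 = 490 mm
Therefore the cumulative infiltration F = 490 mm.


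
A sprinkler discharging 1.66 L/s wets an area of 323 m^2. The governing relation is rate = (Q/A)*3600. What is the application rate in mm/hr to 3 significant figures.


rate = (1.66 / 323) * 3600 = 18.5 mm/hr
Therefore the application rate = 18.5 mm/hr.


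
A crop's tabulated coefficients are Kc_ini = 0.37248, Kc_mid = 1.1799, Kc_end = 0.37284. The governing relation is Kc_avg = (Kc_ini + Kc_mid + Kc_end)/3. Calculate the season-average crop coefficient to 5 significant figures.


Kc_avg = (0.37248 + 1.1799 + 0.37284)/3 = 0.64174
Therefore the season-average crop coefficient = 0.64174.


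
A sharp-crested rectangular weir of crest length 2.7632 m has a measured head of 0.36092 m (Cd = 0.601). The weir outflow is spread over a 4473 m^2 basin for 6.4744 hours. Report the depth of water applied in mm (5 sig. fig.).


Approach: apply the rectangular weir equation with a volume-to-depth conversion, Q = (2/3)*Cd*L*sqrt(2g)*H^1.5; d = Q*t/A * 1000.
Step 1 — weir discharge:
  Q = (2/3)*0.601*2.7632*sqrt(2*9.81)*0.36092^1.5 = 1.063314 m^3/s
Step 2 — volume: V = 1.063314 * 6.4744*3600 = 24783.55 m^3
Step 3 — depth: d = V/A * 1000 = 24783.55/4473 * 1000 = 5540.7 mm
Therefore the depth of water applied = 5540.7 mm.


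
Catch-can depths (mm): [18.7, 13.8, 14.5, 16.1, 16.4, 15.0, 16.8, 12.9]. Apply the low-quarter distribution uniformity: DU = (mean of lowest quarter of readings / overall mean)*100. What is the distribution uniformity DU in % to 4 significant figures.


sorted lowest 2 of 8: [12.9, 13.8] -> mean = 13.3500 mm
overall mean = 15.5250 mm
DU = (13.3500/15.5250)*100 = 85.99 %
Therefore the distribution uniformity DU = 85.99 %.


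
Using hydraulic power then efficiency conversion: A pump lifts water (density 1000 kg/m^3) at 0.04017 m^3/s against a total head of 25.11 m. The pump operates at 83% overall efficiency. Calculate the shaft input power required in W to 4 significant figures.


Approach: apply hydraulic power then efficiency conversion, P = rho*g*Q*H; P_in = P/eta.
Step 1 — hydraulic power (P = rho*g*Q*H):
  P = 1000 * 9.81 * 0.04017 * 25.11 = 9895.04 W
Step 2 — input power: P_in = P/eta = 9895.04 / 0.83 = 11920 W
Therefore the shaft input power required = 11920 W.


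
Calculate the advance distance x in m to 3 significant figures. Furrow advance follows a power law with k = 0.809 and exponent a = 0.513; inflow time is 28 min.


Approach: apply the power-law advance function, x = k*t^a.
x = 0.809 * 28^0.513 = 4.47 m
Therefore the advance distance x = 4.47 m.


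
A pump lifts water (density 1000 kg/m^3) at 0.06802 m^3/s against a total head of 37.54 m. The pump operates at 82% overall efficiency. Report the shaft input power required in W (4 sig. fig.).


Approach: apply hydraulic power then efficiency conversion, P = rho*g*Q*H; P_in = P/eta.
Step 1 — hydraulic power (P = rho*g*Q*H):
  P = 1000 * 9.81 * 0.06802 * 37.54 = 25049.5 W
Step 2 — input power: P_in = P/eta = 25049.5 / 0.82 = 30550 W
Therefore the shaft input power required = 30550 W.


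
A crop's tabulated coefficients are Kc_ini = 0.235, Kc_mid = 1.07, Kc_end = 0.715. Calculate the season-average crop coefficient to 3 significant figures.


Approach: apply a simple seasonal average, Kc_avg = (Kc_ini + Kc_mid + Kc_end)/3.
Kc_avg = (0.235 + 1.07 + 0.715)/3 = 0.673
Therefore the season-average crop coefficient = 0.673.


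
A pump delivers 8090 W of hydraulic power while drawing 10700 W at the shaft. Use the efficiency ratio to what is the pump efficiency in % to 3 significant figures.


Approach: apply the efficiency ratio, eta = (P_out/P_in)*100.
eta = (8090 / 10700) * 100 = 75.6 %
Therefore the pump efficiency = 75.6 %.


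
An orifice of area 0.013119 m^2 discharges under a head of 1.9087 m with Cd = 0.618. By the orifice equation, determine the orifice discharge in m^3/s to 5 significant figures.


Approach: apply the orifice equation, Q = Cd*A*sqrt(2*g*h).
Q = 0.618 * 0.013119 * sqrt(2*9.81*1.9087) = 0.049614 m^3/s
Therefore the orifice discharge = 0.049614 m^3/s.


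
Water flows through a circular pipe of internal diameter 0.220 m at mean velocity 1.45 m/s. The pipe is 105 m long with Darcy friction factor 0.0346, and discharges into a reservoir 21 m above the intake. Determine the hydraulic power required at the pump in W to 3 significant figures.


Approach: apply continuity + Darcy-Weisbach + hydraulic power, Q = A*v; hf = f*(L/D)*(v^2/(2g)); H = static + hf; P = rho*g*Q*H.
Step 1 — flow rate (continuity, Q = A*v):
  A = pi*(0.220/2)^2 = 0.038013 m^2
  Q = 0.038013 * 1.45 = 0.055119 m^3/s
Step 2 — friction head loss (Darcy-Weisbach):
  hf = 0.0346 * (105/0.220) * (1.45^2 / (2*9.81))
  hf = 1.7696 m
Step 3 — total head: H = 21 + 1.7696 = 22.770 m
Step 4 — hydraulic power (P = rho*g*Q*H):
  P = 1000 * 9.81 * 0.055119 * 22.770 = 12300 W
Therefore the hydraulic power required at the pump = 12300 W.


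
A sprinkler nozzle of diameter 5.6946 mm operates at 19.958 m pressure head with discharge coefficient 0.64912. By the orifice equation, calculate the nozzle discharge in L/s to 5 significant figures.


Approach: apply the orifice equation, Q = Cd*A*sqrt(2*g*h), A = pi*(d/2)^2.
A = pi*(5.6946e-3/2)^2 = 2.546926e-05 m^2
Q = 0.64912 * 2.546926e-05 * sqrt(2*9.81*19.958) * 1000 = 0.32715 L/s
Therefore the nozzle discharge = 0.32715 L/s.


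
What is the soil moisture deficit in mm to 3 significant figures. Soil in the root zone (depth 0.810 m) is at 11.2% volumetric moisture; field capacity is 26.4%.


Approach: apply the soil moisture deficit relation, SMD = (FC - theta)/100 * depth * 1000.
SMD = (26.4 - 11.2)/100 * 0.810 * 1000 = 123 mm
Therefore the soil moisture deficit = 123 mm.


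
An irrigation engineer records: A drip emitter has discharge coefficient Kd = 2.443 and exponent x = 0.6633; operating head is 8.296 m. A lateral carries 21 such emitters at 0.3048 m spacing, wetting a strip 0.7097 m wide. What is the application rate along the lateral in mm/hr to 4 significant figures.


Approach: apply the emitter equation with a lateral mass balance, q = Kd*h^x; Q = n*q; rate = Q/(n*spacing*width).
Step 1 — single emitter flow (q = Kd*h^x):
  q = 2.443 * 8.296^0.6633 = 9.94052 L/hr
Step 2 — total lateral flow: Q = 21 * 9.94052 = 208.751 L/hr
Step 3 — wetted area: A = 21 * 0.3048 * 0.7097 = 4.54265 m^2
Step 4 — application rate: Q/A = 208.751/4.54265 = 45.95 mm/hr
Therefore the application rate along the lateral = 45.95 mm/hr.


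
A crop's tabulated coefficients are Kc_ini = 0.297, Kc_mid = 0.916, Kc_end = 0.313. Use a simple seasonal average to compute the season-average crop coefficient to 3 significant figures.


Approach: apply a simple seasonal average, Kc_avg = (Kc_ini + Kc_mid + Kc_end)/3.
Kc_avg = (0.297 + 0.916 + 0.313)/3 = 0.509
Therefore the season-average crop coefficient = 0.509.


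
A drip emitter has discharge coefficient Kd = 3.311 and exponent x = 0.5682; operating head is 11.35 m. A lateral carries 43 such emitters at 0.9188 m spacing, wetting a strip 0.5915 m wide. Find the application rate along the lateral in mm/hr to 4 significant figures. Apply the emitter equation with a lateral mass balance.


Approach: apply the emitter equation with a lateral mass balance, q = Kd*h^x; Q = n*q; rate = Q/(n*spacing*width).
Step 1 — single emitter flow (q = Kd*h^x):
  q = 3.311 * 11.35^0.5682 = 13.1646 L/hr
Step 2 — total lateral flow: Q = 43 * 13.1646 = 566.078 L/hr
Step 3 — wetted area: A = 43 * 0.9188 * 0.5915 = 23.3692 m^2
Step 4 — application rate: Q/A = 566.078/23.3692 = 24.22 mm/hr
Therefore the application rate along the lateral = 24.22 mm/hr.


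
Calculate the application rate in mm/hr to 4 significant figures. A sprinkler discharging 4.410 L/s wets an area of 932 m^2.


Approach: apply the application rate relation, rate = (Q/A)*3600.
rate = (4.410 / 932) * 3600 = 17.03 mm/hr
Therefore the application rate = 17.03 mm/hr.


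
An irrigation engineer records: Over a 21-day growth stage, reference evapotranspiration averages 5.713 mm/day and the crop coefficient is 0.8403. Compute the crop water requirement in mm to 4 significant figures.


Approach: apply the crop water requirement relation, CWR = ET0 * Kc * days.
CWR = 5.713 * 0.8403 * 21 = 100.8 mm
Therefore the crop water requirement = 100.8 mm.


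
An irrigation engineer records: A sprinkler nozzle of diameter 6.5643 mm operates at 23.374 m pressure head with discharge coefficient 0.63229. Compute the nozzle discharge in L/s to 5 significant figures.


Approach: apply the orifice equation, Q = Cd*A*sqrt(2*g*h), A = pi*(d/2)^2.
A = pi*(6.5643e-3/2)^2 = 3.384283e-05 m^2
Q = 0.63229 * 3.384283e-05 * sqrt(2*9.81*23.374) * 1000 = 0.45825 L/s
Therefore the nozzle discharge = 0.45825 L/s.


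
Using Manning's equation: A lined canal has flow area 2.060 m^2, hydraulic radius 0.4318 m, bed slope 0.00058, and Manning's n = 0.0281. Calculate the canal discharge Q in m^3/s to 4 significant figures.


Approach: apply Manning's equation, Q = (1/n)*A*R^(2/3)*S^(1/2).
Q = (1/0.0281) * 2.060 * 0.4318^(2/3) * 0.00058^(1/2) = 1.009 m^3/s
Therefore the canal discharge Q = 1.009 m^3/s.


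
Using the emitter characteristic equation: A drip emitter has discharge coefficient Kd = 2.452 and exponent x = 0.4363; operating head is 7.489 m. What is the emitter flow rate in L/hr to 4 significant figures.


Approach: apply the emitter characteristic equation, q = Kd * h^x.
q = 2.452 * 7.489^0.4363 = 5.902 L/hr
Therefore the emitter flow rate = 5.902 L/hr.


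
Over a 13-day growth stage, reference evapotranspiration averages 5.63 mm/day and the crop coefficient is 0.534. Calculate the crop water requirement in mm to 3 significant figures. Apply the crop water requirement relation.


Approach: apply the crop water requirement relation, CWR = ET0 * Kc * days.
CWR = 5.63 * 0.534 * 13 = 39.1 mm
Therefore the crop water requirement = 39.1 mm.


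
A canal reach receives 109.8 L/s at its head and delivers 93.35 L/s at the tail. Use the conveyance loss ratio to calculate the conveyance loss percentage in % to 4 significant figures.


Approach: apply the conveyance loss ratio, loss% = ((Q_head - Q_tail)/Q_head)*100.
loss = ((109.8 - 93.35)/109.8)*100 = 14.98 %
Therefore the conveyance loss percentage = 14.98 %.


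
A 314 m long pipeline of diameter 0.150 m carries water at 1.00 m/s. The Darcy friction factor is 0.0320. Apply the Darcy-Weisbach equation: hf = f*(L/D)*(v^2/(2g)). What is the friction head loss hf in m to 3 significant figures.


hf = 0.0320 * (314/0.150) * (1.00^2 / (2*9.81))
hf = 3.41 m
Therefore the friction head loss hf = 3.41 m.


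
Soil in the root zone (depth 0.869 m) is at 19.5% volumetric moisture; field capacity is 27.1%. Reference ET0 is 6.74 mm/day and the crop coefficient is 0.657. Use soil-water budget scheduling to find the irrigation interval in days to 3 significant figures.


Approach: apply soil-water budget scheduling, SMD = (FC-theta)/100*depth*1000; ETc = ET0*Kc; interval = SMD/ETc.
Step 1 — soil moisture deficit:
  SMD = (27.1 - 19.5)/100 * 0.869 * 1000 = 66.044 mm
Step 2 — daily crop ET (ETc = ET0*Kc):
  ETc = 6.74 * 0.657 = 4.4282 mm/day
Step 3 — irrigation interval (SMD/ETc):
  interval = 66.044 / 4.4282 = 14.9 days
Therefore the irrigation interval = 14.9 days.


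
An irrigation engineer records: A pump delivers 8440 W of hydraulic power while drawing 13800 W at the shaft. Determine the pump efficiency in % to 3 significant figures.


Approach: apply the efficiency ratio, eta = (P_out/P_in)*100.
eta = (8440 / 13800) * 100 = 61.2 %
Therefore the pump efficiency = 61.2 %.


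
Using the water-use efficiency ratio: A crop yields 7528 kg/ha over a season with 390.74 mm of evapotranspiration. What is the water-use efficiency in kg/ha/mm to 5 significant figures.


Approach: apply the water-use efficiency ratio, WUE = yield/ET.
WUE = 7528 / 390.74 = 19.266 kg/ha/mm
Therefore the water-use efficiency = 19.266 kg/ha/mm.


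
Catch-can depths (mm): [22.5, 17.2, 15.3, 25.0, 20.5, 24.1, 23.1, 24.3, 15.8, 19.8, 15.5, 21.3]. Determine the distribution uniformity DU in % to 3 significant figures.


Approach: apply the low-quarter distribution uniformity, DU = (mean of lowest quarter of readings / overall mean)*100.
sorted lowest 3 of 12: [15.3, 15.5, 15.8] -> mean = 15.533 mm
overall mean = 20.367 mm
DU = (15.533/20.367)*100 = 76.3 %
Therefore the distribution uniformity DU = 76.3 %.


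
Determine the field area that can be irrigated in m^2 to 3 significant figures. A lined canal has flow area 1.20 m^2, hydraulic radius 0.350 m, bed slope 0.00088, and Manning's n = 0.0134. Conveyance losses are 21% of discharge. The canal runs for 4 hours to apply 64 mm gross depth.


Approach: apply Manning's equation with a conveyance and depth budget, Q = (1/n)*A*R^(2/3)*S^(1/2); Q_field = Q*(1-loss); Area = Q_field*t/(d/1000).
Step 1 — canal discharge (Manning's equation):
  Q = (1/0.0134) * 1.20 * 0.350^(2/3) * 0.00088^(1/2) = 1.3194 m^3/s
Step 2 — delivered flow: Q_field = 1.3194*(1 - 21/100) = 1.0423 m^3/s
Step 3 — volume delivered: V = 1.0423 * 4*3600 = 15009 m^3
Step 4 — area served: A = V / (depth/1000) = 15009 / 0.064 = 235000 m^2
Therefore the field area that can be irrigated = 235000 m^2.


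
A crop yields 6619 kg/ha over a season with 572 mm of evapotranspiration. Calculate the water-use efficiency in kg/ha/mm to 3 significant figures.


Approach: apply the water-use efficiency ratio, WUE = yield/ET.
WUE = 6619 / 572 = 11.6 kg/ha/mm
Therefore the water-use efficiency = 11.6 kg/ha/mm.


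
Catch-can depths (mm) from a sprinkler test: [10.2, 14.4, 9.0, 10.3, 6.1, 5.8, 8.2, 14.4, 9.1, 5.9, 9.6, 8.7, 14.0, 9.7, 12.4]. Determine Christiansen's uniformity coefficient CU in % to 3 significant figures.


Approach: apply Christiansen's uniformity coefficient, CU = (1 - mean_abs_deviation/mean)*100.
mean = 9.8533 mm
mean |d_i - mean| = 2.2107 mm
CU = (1 - 2.2107/9.8533)*100 = 77.6 %
Therefore Christiansen's uniformity coefficient CU = 77.6 %.


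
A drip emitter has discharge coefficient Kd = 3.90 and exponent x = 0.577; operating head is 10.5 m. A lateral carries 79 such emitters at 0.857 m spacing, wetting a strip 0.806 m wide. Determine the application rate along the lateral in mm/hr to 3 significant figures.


Approach: apply the emitter equation with a lateral mass balance, q = Kd*h^x; Q = n*q; rate = Q/(n*spacing*width).
Step 1 — single emitter flow (q = Kd*h^x):
  q = 3.90 * 10.5^0.577 = 15.146 L/hr
Step 2 — total lateral flow: Q = 79 * 15.146 = 1196.5 L/hr
Step 3 — wetted area: A = 79 * 0.857 * 0.806 = 54.569 m^2
Step 4 — application rate: Q/A = 1196.5/54.569 = 21.9 mm/hr
Therefore the application rate along the lateral = 21.9 mm/hr.


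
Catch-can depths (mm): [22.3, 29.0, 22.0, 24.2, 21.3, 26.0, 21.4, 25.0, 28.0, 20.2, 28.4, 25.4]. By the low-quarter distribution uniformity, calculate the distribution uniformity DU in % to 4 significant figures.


Approach: apply the low-quarter distribution uniformity, DU = (mean of lowest quarter of readings / overall mean)*100.
sorted lowest 3 of 12: [20.2, 21.3, 21.4] -> mean = 20.9667 mm
overall mean = 24.4333 mm
DU = (20.9667/24.4333)*100 = 85.81 %
Therefore the distribution uniformity DU = 85.81 %.


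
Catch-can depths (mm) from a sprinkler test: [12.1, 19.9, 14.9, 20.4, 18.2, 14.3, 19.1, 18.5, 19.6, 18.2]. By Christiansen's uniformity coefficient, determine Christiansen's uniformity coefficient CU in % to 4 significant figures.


Approach: apply Christiansen's uniformity coefficient, CU = (1 - mean_abs_deviation/mean)*100.
mean = 17.5200 mm
mean |d_i - mean| = 2.25200 mm
CU = (1 - 2.25200/17.5200)*100 = 87.15 %
Therefore Christiansen's uniformity coefficient CU = 87.15 %.
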